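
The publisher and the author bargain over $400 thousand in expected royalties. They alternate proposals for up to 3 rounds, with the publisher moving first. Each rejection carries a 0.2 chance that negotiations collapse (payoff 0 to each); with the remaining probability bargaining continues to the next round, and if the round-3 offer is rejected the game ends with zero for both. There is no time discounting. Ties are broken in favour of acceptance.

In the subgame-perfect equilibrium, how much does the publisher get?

336

Round 3 (the publisher proposes): the author will accept anything ≥ 0, so the publisher offers 0 and keeps 400.
Round 2 (the author proposes): rejecting gives the publisher an expected 0.8 × 400 = 320, so the author offers 320, keeping 80.
Round 1 (the publisher proposes): rejecting gives the author an expected 0.8 × 80 = 64. The publisher offers 64 and keeps 400 − 64 = 336.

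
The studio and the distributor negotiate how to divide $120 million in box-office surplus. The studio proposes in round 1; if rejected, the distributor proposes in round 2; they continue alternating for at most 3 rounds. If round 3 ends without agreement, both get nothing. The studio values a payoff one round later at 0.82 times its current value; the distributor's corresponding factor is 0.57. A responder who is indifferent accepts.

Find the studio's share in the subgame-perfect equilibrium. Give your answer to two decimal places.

Solve by backward induction from round 3.
Round 3 (the studio proposes): rejection yields 0 for the distributor; the studio offers 0 and keeps 120.
Round 2 (the distributor proposes): the studio can get 120 next round, worth 0.82 × 120 = 98.4 now. The distributor offers 98.4 and keeps 120 − 98.4 = 21.6.
Round 1 (the studio proposes): the distributor can get 21.6 next round, worth 0.57 × 21.6 = 12.312 now. The studio offers 12.312 and keeps 120 − 12.312 = 107.688.

107.69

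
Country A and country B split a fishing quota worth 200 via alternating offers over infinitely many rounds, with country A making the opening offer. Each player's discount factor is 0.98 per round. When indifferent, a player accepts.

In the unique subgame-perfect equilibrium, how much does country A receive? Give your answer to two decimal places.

Let x be country A's share when country A proposes and y be country B's share when country B proposes.
Country B accepts iff offered ≥ 0.98·y, so x = 200 − 0.98y. Symmetrically y = 200 − 0.98x.
Substituting: x = 200 − 0.98(200 − 0.98x), giving x(1 − 0.98·0.98) = 200(1 − 0.98).
So x = 200 × 0.02 / 0.0396 ≈ 101.0101, and country B receives 200 − x ≈ 98.9899.

101.01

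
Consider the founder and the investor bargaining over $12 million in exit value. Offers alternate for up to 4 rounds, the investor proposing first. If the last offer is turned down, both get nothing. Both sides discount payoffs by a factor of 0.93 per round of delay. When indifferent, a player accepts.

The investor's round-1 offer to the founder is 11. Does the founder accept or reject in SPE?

Accept

Round 4 (the founder proposes): the investor will accept anything ≥ 0, so the founder offers 0 and keeps 12.
Round 3 (the investor proposes): the founder can get 12 next round, worth 0.93 × 12 = 11.16 now; the investor offers that and keeps 0.84.
Round 2 (the founder proposes): the investor can get 0.84 next round, worth 0.93 × 0.84 = 0.7812 now. The founder offers 0.7812 and keeps 12 − 0.7812 = 11.2188.
So by rejecting in round 1, the founder gets 11.2188 next round, worth 0.93 × 11.2188 = 10.433484 now.
Offer 11 ≥ 10.433484, so the founder accepts.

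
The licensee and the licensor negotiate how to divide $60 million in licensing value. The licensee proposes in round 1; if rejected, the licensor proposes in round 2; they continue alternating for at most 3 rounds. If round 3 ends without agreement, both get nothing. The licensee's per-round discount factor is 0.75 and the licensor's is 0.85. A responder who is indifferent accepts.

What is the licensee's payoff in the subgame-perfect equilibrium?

47.25

Work backward from the last round.
Round 3 (the licensee proposes): the licensor will accept anything ≥ 0, so the licensee offers 0 and keeps 60.
Round 2 (the licensor proposes): the licensee can get 60 next round, worth 0.75 × 60 = 45 now, so the licensor offers 45, keeping 15.
Round 1 (the licensee proposes): the licensor can get 15 next round, worth 0.85 × 15 = 12.75 now, so the licensee offers 12.75, keeping 47.25.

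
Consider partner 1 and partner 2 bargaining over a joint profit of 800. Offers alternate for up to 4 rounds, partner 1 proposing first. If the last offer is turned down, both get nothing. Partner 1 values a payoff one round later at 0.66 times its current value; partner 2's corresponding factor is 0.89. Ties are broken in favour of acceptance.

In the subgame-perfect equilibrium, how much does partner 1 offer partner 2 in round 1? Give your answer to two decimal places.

Solve by backward induction from round 4.
Round 4 (partner 2 proposes): partner 1 will accept anything ≥ 0, so partner 2 offers 0 and keeps 800.
Round 3 (partner 1 proposes): partner 2 can get 800 next round, worth 0.89 × 800 = 712 now. Partner 1 offers 712 and keeps 800 − 712 = 88.
Round 2 (partner 2 proposes): partner 1 can get 88 next round, worth 0.66 × 88 = 58.08 now. Partner 2 offers 58.08 and keeps 800 − 58.08 = 741.92.
Round 1 (partner 1 proposes): partner 2 can get 741.92 next round, worth 0.89 × 741.92 = 660.3088 now, so partner 1 offers 660.3088, keeping 139.6912.

660.31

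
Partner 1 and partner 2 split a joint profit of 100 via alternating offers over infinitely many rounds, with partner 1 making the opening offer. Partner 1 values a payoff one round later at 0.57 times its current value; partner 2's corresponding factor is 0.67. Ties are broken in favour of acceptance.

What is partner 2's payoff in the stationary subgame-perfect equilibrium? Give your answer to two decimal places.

46.61

Let x be partner 1's share when partner 1 proposes and y be partner 2's share when partner 2 proposes.
Partner 2 accepts iff offered ≥ 0.67·y, so x = 100 − 0.67y. Symmetrically y = 100 − 0.57x.
Substituting: x = 100 − 0.67(100 − 0.57x), giving x(1 − 0.57·0.67) = 100(1 − 0.67).
So x = 100 × 0.33 / 0.6181 ≈ 53.3894, and partner 2 receives 100 − x ≈ 46.6106.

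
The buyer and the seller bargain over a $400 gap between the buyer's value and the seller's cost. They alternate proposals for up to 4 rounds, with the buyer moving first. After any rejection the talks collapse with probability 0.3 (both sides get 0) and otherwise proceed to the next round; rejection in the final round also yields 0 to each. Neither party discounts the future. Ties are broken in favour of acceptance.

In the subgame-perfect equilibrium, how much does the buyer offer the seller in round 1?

Round 4 (the seller proposes): the buyer will accept anything ≥ 0, so the seller offers 0 and keeps 400.
Round 3 (the buyer proposes): rejecting gives the seller an expected 0.7 × 400 = 280, so the buyer offers 280, keeping 120.
Round 2 (the seller proposes): rejecting gives the buyer an expected 0.7 × 120 = 84; the seller offers that and keeps 316.
Round 1 (the buyer proposes): rejecting gives the seller an expected 0.7 × 316 = 221.2. The buyer offers 221.2 and keeps 400 − 221.2 = 178.8.

221.2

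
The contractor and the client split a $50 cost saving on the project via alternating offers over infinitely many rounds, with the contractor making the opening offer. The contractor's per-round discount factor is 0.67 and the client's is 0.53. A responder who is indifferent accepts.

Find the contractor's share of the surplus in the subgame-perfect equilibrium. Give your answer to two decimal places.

36.44

When the contractor proposes, the client accepts any offer worth at least 0.53 times what the client would get by proposing next round; and vice versa.
This gives x = 50 − 0.53y and y = 50 − 0.67x, where x and y are each side's share when it proposes.
Hence (1 − 0.53·0.67)x = 50(1 − 0.53), i.e. 0.6449·x = 23.5.
x ≈ 36.4398; the client's share is 50 − x ≈ 13.5602.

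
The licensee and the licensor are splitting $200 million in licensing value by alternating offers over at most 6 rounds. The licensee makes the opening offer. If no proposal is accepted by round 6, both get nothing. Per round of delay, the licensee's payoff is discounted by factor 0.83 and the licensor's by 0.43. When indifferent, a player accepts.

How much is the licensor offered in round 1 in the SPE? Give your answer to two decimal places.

30.79

Solve by backward induction from round 6.
Round 6 (the licensor proposes): the licensee will accept anything ≥ 0, so the licensor offers 0 and keeps 200.
Round 5 (the licensee proposes): the licensor can get 200 next round, worth 0.43 × 200 = 86 now. The licensee offers 86 and keeps 200 − 86 = 114.
Round 4 (the licensor proposes): the licensee can get 114 next round, worth 0.83 × 114 = 94.62 now. The licensor offers 94.62 and keeps 200 − 94.62 = 105.38.
Round 3 (the licensee proposes): the licensor can get 105.38 next round, worth 0.43 × 105.38 = 45.3134 now, so the licensee offers 45.3134, keeping 154.6866.
Round 2 (the licensor proposes): the licensee can get 154.6866 next round, worth 0.83 × 154.6866 = 128.389878 now; the licensor offers that and keeps 71.610122.
Round 1 (the licensee proposes): the licensor can get 71.610122 next round, worth 0.43 × 71.610122 = 30.79235246 now, so the licensee offers 30.79235246, keeping 169.20764754.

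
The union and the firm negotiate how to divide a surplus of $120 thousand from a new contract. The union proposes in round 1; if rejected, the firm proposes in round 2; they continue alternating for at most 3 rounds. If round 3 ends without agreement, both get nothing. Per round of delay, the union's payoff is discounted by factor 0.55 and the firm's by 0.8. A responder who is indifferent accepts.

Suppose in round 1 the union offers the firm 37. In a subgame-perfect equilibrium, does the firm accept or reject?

Round 3 (the union proposes): rejection yields 0 for the firm; the union offers 0 and keeps 120.
Round 2 (the firm proposes): the union can get 120 next round, worth 0.55 × 120 = 66 now; the firm offers that and keeps 54.
So by rejecting in round 1, the firm gets 54 next round, worth 0.8 × 54 = 43.2 now.
Offer 37 < 43.2, so the firm rejects.

Reject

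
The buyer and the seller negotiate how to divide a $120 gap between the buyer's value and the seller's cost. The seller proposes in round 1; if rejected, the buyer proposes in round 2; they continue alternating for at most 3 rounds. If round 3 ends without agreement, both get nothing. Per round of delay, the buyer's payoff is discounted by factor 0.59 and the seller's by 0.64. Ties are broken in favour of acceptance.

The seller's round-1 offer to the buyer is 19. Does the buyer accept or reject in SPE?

Round 3 (the seller proposes): rejection yields 0 for the buyer; the seller offers 0 and keeps 120.
Round 2 (the buyer proposes): the seller can get 120 next round, worth 0.64 × 120 = 76.8 now; the buyer offers that and keeps 43.2.
So by rejecting in round 1, the buyer gets 43.2 next round, worth 0.59 × 43.2 = 25.488 now.
Offer 19 < 25.488, so the buyer rejects.

Reject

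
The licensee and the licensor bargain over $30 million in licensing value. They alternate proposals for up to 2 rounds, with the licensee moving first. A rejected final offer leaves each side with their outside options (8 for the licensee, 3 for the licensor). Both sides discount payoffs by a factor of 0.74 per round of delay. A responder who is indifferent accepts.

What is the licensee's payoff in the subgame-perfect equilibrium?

13.72

Round 2 (the licensor proposes): the licensee gets 8 if talks fail, so the licensor offers 8 and keeps 22.
Round 1 (the licensee proposes): the licensor can get 22 next round, worth 0.74 × 22 = 16.28 now. The licensee offers 16.28 and keeps 30 − 16.28 = 13.72.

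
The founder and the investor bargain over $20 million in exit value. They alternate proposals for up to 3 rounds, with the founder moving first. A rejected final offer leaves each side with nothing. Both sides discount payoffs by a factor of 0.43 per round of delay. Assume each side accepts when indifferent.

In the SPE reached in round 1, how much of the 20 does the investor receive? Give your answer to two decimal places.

4.90

Round 3 (the founder proposes): rejection yields 0 for the investor; the founder offers 0 and keeps 20.
Round 2 (the investor proposes): the founder can get 20 next round, worth 0.43 × 20 = 8.6 now. The investor offers 8.6 and keeps 20 − 8.6 = 11.4.
Round 1 (the founder proposes): the investor can get 11.4 next round, worth 0.43 × 11.4 = 4.902 now; the founder offers that and keeps 15.098.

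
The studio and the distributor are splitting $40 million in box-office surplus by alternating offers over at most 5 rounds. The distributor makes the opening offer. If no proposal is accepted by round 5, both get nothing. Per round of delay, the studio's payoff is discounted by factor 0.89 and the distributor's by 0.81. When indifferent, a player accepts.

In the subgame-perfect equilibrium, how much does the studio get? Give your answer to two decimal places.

Round 5 (the distributor proposes): the studio will accept anything ≥ 0, so the distributor offers 0 and keeps 40.
Round 4 (the studio proposes): the distributor can get 40 next round, worth 0.81 × 40 = 32.4 now. The studio offers 32.4 and keeps 40 − 32.4 = 7.6.
Round 3 (the distributor proposes): the studio can get 7.6 next round, worth 0.89 × 7.6 = 6.764 now. The distributor offers 6.764 and keeps 40 − 6.764 = 33.236.
Round 2 (the studio proposes): the distributor can get 33.236 next round, worth 0.81 × 33.236 = 26.92116 now; the studio offers that and keeps 13.07884.
Round 1 (the distributor proposes): the studio can get 13.07884 next round, worth 0.89 × 13.07884 = 11.6401676 now; the distributor offers that and keeps 28.3598324.

11.64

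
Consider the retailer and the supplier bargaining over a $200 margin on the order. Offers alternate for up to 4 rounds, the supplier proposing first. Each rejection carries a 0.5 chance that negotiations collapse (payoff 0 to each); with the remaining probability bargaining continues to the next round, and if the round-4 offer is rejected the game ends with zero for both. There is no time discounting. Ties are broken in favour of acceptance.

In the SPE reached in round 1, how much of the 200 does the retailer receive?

75

Round 4 (the retailer proposes): rejection yields 0 for the supplier; the retailer offers 0 and keeps 200.
Round 3 (the supplier proposes): rejecting gives the retailer an expected 0.5 × 200 = 100, so the supplier offers 100, keeping 100.
Round 2 (the retailer proposes): rejecting gives the supplier an expected 0.5 × 100 = 50. The retailer offers 50 and keeps 200 − 50 = 150.
Round 1 (the supplier proposes): rejecting gives the retailer an expected 0.5 × 150 = 75; the supplier offers that and keeps 125.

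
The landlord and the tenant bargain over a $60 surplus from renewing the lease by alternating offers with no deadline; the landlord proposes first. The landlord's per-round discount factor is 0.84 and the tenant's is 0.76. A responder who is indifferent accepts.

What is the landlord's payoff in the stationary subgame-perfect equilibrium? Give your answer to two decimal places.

39.82

In a stationary SPE each proposer offers the other exactly their discounted continuation value.
If the landlord keeps x when proposing and the tenant keeps y when proposing, then x = 60 − 0.76y and y = 60 − 0.84x.
Solving: x = 60(1 − 0.76) / (1 − 0.84·0.76) = 14.4 / 0.3616 ≈ 39.8230.
The tenant gets 60 − 39.8230 ≈ 20.1770.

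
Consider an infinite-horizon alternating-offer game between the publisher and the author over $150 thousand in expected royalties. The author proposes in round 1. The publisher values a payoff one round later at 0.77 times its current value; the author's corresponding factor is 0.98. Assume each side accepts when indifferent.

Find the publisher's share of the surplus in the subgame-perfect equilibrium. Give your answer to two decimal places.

When the author proposes, the publisher accepts any offer worth at least 0.77 times what the publisher would get by proposing next round; and vice versa.
This gives x = 150 − 0.77y and y = 150 − 0.98x, where x and y are each side's share when it proposes.
Hence (1 − 0.77·0.98)x = 150(1 − 0.77), i.e. 0.2454·x = 34.5.
x ≈ 140.5868; the publisher's share is 150 − x ≈ 9.4132.

9.41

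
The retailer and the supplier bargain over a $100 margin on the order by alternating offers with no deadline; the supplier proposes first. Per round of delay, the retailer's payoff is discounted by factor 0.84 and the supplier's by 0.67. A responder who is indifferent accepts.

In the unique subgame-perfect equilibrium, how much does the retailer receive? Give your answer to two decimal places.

Let x be the supplier's share when the supplier proposes and y be the retailer's share when the retailer proposes.
The retailer accepts iff offered ≥ 0.84·y, so x = 100 − 0.84y. Symmetrically y = 100 − 0.67x.
Substituting: x = 100 − 0.84(100 − 0.67x), giving x(1 − 0.67·0.84) = 100(1 − 0.84).
So x = 100 × 0.16 / 0.4372 ≈ 36.5965, and the retailer receives 100 − x ≈ 63.4035.

63.40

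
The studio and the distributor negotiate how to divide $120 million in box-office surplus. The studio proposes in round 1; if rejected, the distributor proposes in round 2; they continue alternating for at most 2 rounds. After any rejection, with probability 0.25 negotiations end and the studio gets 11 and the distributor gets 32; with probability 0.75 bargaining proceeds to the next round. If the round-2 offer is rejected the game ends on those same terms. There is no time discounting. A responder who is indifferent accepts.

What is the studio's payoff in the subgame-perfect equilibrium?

30.25

By backward induction:
Round 2 (the distributor proposes): the studio gets 11 if talks fail, so the distributor offers 11 and keeps 109.
Round 1 (the studio proposes): rejecting gives the distributor an expected 0.75 × 109 + 0.25 × 32 = 89.75, so the studio offers 89.75, keeping 30.25.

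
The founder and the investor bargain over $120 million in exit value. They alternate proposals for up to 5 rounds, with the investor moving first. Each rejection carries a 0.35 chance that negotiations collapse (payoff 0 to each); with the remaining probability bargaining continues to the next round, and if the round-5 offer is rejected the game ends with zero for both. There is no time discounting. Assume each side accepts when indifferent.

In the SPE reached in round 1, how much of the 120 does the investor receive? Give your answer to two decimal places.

By backward induction:
Round 5 (the investor proposes): the founder will accept anything ≥ 0, so the investor offers 0 and keeps 120.
Round 4 (the founder proposes): rejecting gives the investor an expected 0.65 × 120 = 78. The founder offers 78 and keeps 120 − 78 = 42.
Round 3 (the investor proposes): rejecting gives the founder an expected 0.65 × 42 = 27.3; the investor offers that and keeps 92.7.
Round 2 (the founder proposes): rejecting gives the investor an expected 0.65 × 92.7 = 60.255; the founder offers that and keeps 59.745.
Round 1 (the investor proposes): rejecting gives the founder an expected 0.65 × 59.745 = 38.83425. The investor offers 38.83425 and keeps 120 − 38.83425 = 81.16575.

81.17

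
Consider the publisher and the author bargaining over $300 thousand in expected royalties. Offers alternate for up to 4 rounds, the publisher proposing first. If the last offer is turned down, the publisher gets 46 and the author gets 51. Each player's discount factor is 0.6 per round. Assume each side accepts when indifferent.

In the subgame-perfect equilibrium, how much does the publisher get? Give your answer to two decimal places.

173.14

Solve by backward induction from round 4.
Round 4 (the author proposes): the publisher gets 46 if talks fail, so the author offers 46 and keeps 254.
Round 3 (the publisher proposes): the author can get 254 next round, worth 0.6 × 254 = 152.4 now, so the publisher offers 152.4, keeping 147.6.
Round 2 (the author proposes): the publisher can get 147.6 next round, worth 0.6 × 147.6 = 88.56 now; the author offers that and keeps 211.44.
Round 1 (the publisher proposes): the author can get 211.44 next round, worth 0.6 × 211.44 = 126.864 now; the publisher offers that and keeps 173.136.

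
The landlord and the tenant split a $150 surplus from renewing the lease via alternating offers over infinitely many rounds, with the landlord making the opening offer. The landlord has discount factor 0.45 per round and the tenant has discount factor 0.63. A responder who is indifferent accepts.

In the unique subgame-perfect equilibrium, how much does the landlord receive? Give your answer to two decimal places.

77.46

In a stationary SPE each proposer offers the other exactly their discounted continuation value.
If the landlord keeps x when proposing and the tenant keeps y when proposing, then x = 150 − 0.63y and y = 150 − 0.45x.
Solving: x = 150(1 − 0.63) / (1 − 0.45·0.63) = 55.5 / 0.7165 ≈ 77.4599.
The tenant gets 150 − 77.4599 ≈ 72.5401.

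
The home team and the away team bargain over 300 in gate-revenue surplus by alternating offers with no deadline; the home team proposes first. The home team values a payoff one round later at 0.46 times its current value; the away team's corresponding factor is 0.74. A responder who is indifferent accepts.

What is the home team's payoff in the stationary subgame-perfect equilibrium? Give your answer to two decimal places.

When the home team proposes, the away team accepts any offer worth at least 0.74 times what the away team would get by proposing next round; and vice versa.
This gives x = 300 − 0.74y and y = 300 − 0.46x, where x and y are each side's share when it proposes.
Hence (1 − 0.74·0.46)x = 300(1 − 0.74), i.e. 0.6596·x = 78.
x ≈ 118.2535; the away team's share is 300 − x ≈ 181.7465.

118.25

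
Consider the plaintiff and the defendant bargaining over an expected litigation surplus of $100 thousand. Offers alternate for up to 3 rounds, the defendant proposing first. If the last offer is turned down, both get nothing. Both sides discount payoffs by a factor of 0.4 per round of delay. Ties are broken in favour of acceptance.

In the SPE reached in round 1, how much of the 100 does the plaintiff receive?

Round 3 (the defendant proposes): rejection yields 0 for the plaintiff; the defendant offers 0 and keeps 100.
Round 2 (the plaintiff proposes): the defendant can get 100 next round, worth 0.4 × 100 = 40 now. The plaintiff offers 40 and keeps 100 − 40 = 60.
Round 1 (the defendant proposes): the plaintiff can get 60 next round, worth 0.4 × 60 = 24 now. The defendant offers 24 and keeps 100 − 24 = 76.

24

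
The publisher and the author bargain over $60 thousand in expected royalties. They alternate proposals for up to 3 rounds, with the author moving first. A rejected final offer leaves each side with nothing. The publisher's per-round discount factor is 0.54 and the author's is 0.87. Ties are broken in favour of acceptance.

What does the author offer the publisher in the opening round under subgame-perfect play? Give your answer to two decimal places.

By backward induction:
Round 3 (the author proposes): rejection yields 0 for the publisher; the author offers 0 and keeps 60.
Round 2 (the publisher proposes): the author can get 60 next round, worth 0.87 × 60 = 52.2 now; the publisher offers that and keeps 7.8.
Round 1 (the author proposes): the publisher can get 7.8 next round, worth 0.54 × 7.8 = 4.212 now; the author offers that and keeps 55.788.

4.21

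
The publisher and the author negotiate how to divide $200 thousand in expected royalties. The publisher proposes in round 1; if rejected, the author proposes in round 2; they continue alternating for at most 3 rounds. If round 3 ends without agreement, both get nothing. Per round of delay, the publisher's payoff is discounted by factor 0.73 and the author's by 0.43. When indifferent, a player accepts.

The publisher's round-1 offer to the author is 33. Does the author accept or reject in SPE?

Work out the author's continuation value if the offer is rejected.
Round 3 (the publisher proposes): rejection yields 0 for the author; the publisher offers 0 and keeps 200.
Round 2 (the author proposes): the publisher can get 200 next round, worth 0.73 × 200 = 146 now. The author offers 146 and keeps 200 − 146 = 54.
So by rejecting in round 1, the author gets 54 next round, worth 0.43 × 54 = 23.22 now.
Offer 33 ≥ 23.22, so the author accepts.

Accept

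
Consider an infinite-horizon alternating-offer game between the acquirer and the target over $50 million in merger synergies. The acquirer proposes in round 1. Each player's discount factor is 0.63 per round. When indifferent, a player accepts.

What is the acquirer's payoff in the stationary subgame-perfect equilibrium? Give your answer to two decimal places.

30.67

When the acquirer proposes, the target accepts any offer worth at least 0.63 times what the target would get by proposing next round; and vice versa.
This gives x = 50 − 0.63y and y = 50 − 0.63x, where x and y are each side's share when it proposes.
Hence (1 − 0.63·0.63)x = 50(1 − 0.63), i.e. 0.6031·x = 18.5.
x ≈ 30.6748; the target's share is 50 − x ≈ 19.3252.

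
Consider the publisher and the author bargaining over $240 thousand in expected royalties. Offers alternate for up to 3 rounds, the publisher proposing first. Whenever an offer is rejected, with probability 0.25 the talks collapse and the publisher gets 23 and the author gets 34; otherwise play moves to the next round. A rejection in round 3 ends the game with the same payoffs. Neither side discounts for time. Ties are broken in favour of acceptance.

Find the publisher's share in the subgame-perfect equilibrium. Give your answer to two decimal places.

171.69

Round 3 (the publisher proposes): the author gets 34 if talks fail, so the publisher offers 34 and keeps 206.
Round 2 (the author proposes): rejecting gives the publisher an expected 0.75 × 206 + 0.25 × 23 = 160.25. The author offers 160.25 and keeps 240 − 160.25 = 79.75.
Round 1 (the publisher proposes): rejecting gives the author an expected 0.75 × 79.75 + 0.25 × 34 = 68.3125; the publisher offers that and keeps 171.6875.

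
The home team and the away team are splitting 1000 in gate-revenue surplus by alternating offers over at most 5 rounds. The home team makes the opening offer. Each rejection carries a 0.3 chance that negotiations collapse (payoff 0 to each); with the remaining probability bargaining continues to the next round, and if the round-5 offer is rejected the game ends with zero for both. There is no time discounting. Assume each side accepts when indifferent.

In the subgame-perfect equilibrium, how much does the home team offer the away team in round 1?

312.9

By backward induction:
Round 5 (the home team proposes): rejection yields 0 for the away team; the home team offers 0 and keeps 1000.
Round 4 (the away team proposes): rejecting gives the home team an expected 0.7 × 1000 = 700; the away team offers that and keeps 300.
Round 3 (the home team proposes): rejecting gives the away team an expected 0.7 × 300 = 210, so the home team offers 210, keeping 790.
Round 2 (the away team proposes): rejecting gives the home team an expected 0.7 × 790 = 553; the away team offers that and keeps 447.
Round 1 (the home team proposes): rejecting gives the away team an expected 0.7 × 447 = 312.9. The home team offers 312.9 and keeps 1000 − 312.9 = 687.1.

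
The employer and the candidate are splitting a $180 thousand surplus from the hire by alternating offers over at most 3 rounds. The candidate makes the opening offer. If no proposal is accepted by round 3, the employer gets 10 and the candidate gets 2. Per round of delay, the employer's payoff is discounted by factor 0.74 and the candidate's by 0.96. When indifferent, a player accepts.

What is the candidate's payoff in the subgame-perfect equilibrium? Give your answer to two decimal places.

167.57

Round 3 (the candidate proposes): the employer gets 10 if talks fail, so the candidate offers 10 and keeps 170.
Round 2 (the employer proposes): the candidate can get 170 next round, worth 0.96 × 170 = 163.2 now; the employer offers that and keeps 16.8.
Round 1 (the candidate proposes): the employer can get 16.8 next round, worth 0.74 × 16.8 = 12.432 now; the candidate offers that and keeps 167.568.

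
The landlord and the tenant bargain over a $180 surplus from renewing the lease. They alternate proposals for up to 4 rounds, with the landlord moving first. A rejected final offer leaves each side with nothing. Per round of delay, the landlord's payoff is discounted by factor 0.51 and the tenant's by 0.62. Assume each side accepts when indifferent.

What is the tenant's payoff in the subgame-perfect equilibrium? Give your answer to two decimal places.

Round 4 (the tenant proposes): the landlord will accept anything ≥ 0, so the tenant offers 0 and keeps 180.
Round 3 (the landlord proposes): the tenant can get 180 next round, worth 0.62 × 180 = 111.6 now, so the landlord offers 111.6, keeping 68.4.
Round 2 (the tenant proposes): the landlord can get 68.4 next round, worth 0.51 × 68.4 = 34.884 now. The tenant offers 34.884 and keeps 180 − 34.884 = 145.116.
Round 1 (the landlord proposes): the tenant can get 145.116 next round, worth 0.62 × 145.116 = 89.97192 now; the landlord offers that and keeps 90.02808.

89.97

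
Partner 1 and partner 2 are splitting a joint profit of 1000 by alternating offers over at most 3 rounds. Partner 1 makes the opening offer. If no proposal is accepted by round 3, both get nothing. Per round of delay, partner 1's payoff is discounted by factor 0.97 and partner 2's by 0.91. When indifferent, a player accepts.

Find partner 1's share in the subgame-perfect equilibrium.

Round 3 (partner 1 proposes): partner 2 will accept anything ≥ 0, so partner 1 offers 0 and keeps 1000.
Round 2 (partner 2 proposes): partner 1 can get 1000 next round, worth 0.97 × 1000 = 970 now; partner 2 offers that and keeps 30.
Round 1 (partner 1 proposes): partner 2 can get 30 next round, worth 0.91 × 30 = 27.3 now. Partner 1 offers 27.3 and keeps 1000 − 27.3 = 972.7.

972.7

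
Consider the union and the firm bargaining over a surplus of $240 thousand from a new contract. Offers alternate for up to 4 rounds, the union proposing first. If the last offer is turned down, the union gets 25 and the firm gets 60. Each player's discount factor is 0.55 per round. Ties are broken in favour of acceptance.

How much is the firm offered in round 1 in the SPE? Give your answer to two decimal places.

95.17

Round 4 (the firm proposes): the union gets 25 if talks fail, so the firm offers 25 and keeps 215.
Round 3 (the union proposes): the firm can get 215 next round, worth 0.55 × 215 = 118.25 now; the union offers that and keeps 121.75.
Round 2 (the firm proposes): the union can get 121.75 next round, worth 0.55 × 121.75 = 66.9625 now. The firm offers 66.9625 and keeps 240 − 66.9625 = 173.0375.
Round 1 (the union proposes): the firm can get 173.0375 next round, worth 0.55 × 173.0375 = 95.170625 now, so the union offers 95.170625, keeping 144.829375.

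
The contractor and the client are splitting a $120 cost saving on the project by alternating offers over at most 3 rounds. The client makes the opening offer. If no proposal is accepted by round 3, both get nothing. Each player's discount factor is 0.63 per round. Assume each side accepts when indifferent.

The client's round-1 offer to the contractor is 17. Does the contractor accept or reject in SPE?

Round 3 (the client proposes): rejection yields 0 for the contractor; the client offers 0 and keeps 120.
Round 2 (the contractor proposes): the client can get 120 next round, worth 0.63 × 120 = 75.6 now, so the contractor offers 75.6, keeping 44.4.
So by rejecting in round 1, the contractor gets 44.4 next round, worth 0.63 × 44.4 = 27.972 now.
Offer 17 < 27.972, so the contractor rejects.

Reject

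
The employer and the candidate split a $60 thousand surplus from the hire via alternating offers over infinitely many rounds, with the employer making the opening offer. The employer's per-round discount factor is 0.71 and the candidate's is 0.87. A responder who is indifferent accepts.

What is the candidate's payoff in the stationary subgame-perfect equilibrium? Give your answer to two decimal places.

In a stationary SPE each proposer offers the other exactly their discounted continuation value.
If the employer keeps x when proposing and the candidate keeps y when proposing, then x = 60 − 0.87y and y = 60 − 0.71x.
Solving: x = 60(1 − 0.87) / (1 − 0.71·0.87) = 7.8 / 0.3823 ≈ 20.4028.
The candidate gets 60 − 20.4028 ≈ 39.5972.

39.60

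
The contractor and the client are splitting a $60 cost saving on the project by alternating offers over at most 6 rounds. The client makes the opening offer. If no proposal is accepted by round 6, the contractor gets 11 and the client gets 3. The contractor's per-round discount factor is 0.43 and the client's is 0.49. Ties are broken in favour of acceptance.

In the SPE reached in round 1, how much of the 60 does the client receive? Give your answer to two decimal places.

Round 6 (the contractor proposes): the client gets 3 if talks fail, so the contractor offers 3 and keeps 57.
Round 5 (the client proposes): the contractor can get 57 next round, worth 0.43 × 57 = 24.51 now; the client offers that and keeps 35.49.
Round 4 (the contractor proposes): the client can get 35.49 next round, worth 0.49 × 35.49 = 17.3901 now. The contractor offers 17.3901 and keeps 60 − 17.3901 = 42.6099.
Round 3 (the client proposes): the contractor can get 42.6099 next round, worth 0.43 × 42.6099 = 18.322257 now, so the client offers 18.322257, keeping 41.677743.
Round 2 (the contractor proposes): the client can get 41.677743 next round, worth 0.49 × 41.677743 = 20.42209407 now; the contractor offers that and keeps 39.57790593.
Round 1 (the client proposes): the contractor can get 39.57790593 next round, worth 0.43 × 39.57790593 = 17.0184995499 now, so the client offers 17.0184995499, keeping 42.9815004501.

42.98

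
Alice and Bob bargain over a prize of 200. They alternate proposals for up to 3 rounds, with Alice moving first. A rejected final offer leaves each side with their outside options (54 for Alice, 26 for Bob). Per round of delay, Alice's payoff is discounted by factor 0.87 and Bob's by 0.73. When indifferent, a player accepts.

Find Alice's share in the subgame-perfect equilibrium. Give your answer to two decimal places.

164.51

Work backward from the last round.
Round 3 (Alice proposes): Bob gets 26 if talks fail, so Alice offers 26 and keeps 174.
Round 2 (Bob proposes): Alice can get 174 next round, worth 0.87 × 174 = 151.38 now; Bob offers that and keeps 48.62.
Round 1 (Alice proposes): Bob can get 48.62 next round, worth 0.73 × 48.62 = 35.4926 now, so Alice offers 35.4926, keeping 164.5074.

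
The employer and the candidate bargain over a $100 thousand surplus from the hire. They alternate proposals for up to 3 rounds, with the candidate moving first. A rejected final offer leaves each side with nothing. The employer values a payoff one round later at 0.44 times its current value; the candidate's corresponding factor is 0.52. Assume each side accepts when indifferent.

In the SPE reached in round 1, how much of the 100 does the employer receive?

21.12

By backward induction:
Round 3 (the candidate proposes): the employer will accept anything ≥ 0, so the candidate offers 0 and keeps 100.
Round 2 (the employer proposes): the candidate can get 100 next round, worth 0.52 × 100 = 52 now, so the employer offers 52, keeping 48.
Round 1 (the candidate proposes): the employer can get 48 next round, worth 0.44 × 48 = 21.12 now. The candidate offers 21.12 and keeps 100 − 21.12 = 78.88.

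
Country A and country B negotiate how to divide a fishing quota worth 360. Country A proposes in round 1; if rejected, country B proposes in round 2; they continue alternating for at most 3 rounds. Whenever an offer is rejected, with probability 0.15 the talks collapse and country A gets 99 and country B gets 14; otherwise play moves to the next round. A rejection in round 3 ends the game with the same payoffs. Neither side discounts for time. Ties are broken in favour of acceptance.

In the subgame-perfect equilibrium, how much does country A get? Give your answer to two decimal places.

314.51

By backward induction:
Round 3 (country A proposes): country B gets 14 if talks fail, so country A offers 14 and keeps 346.
Round 2 (country B proposes): rejecting gives country A an expected 0.85 × 346 + 0.15 × 99 = 308.95; country B offers that and keeps 51.05.
Round 1 (country A proposes): rejecting gives country B an expected 0.85 × 51.05 + 0.15 × 14 = 45.4925; country A offers that and keeps 314.5075.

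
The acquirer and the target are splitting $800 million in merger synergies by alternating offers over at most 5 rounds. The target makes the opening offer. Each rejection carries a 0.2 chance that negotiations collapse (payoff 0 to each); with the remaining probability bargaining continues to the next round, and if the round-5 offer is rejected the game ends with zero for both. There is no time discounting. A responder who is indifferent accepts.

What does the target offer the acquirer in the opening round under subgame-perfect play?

Round 5 (the target proposes): rejection yields 0 for the acquirer; the target offers 0 and keeps 800.
Round 4 (the acquirer proposes): rejecting gives the target an expected 0.8 × 800 = 640. The acquirer offers 640 and keeps 800 − 640 = 160.
Round 3 (the target proposes): rejecting gives the acquirer an expected 0.8 × 160 = 128; the target offers that and keeps 672.
Round 2 (the acquirer proposes): rejecting gives the target an expected 0.8 × 672 = 537.6; the acquirer offers that and keeps 262.4.
Round 1 (the target proposes): rejecting gives the acquirer an expected 0.8 × 262.4 = 209.92, so the target offers 209.92, keeping 590.08.

209.92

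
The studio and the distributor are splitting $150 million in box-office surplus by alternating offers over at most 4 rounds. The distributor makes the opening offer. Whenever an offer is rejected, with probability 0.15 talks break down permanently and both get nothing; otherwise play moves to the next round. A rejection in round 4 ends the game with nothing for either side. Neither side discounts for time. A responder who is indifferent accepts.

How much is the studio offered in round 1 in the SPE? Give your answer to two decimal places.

111.24

By backward induction:
Round 4 (the studio proposes): rejection yields 0 for the distributor; the studio offers 0 and keeps 150.
Round 3 (the distributor proposes): rejecting gives the studio an expected 0.85 × 150 = 127.5. The distributor offers 127.5 and keeps 150 − 127.5 = 22.5.
Round 2 (the studio proposes): rejecting gives the distributor an expected 0.85 × 22.5 = 19.125; the studio offers that and keeps 130.875.
Round 1 (the distributor proposes): rejecting gives the studio an expected 0.85 × 130.875 = 111.24375; the distributor offers that and keeps 38.75625.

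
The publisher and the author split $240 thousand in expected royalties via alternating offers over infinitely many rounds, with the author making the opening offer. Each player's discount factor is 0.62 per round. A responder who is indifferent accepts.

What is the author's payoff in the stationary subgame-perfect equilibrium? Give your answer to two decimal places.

In a stationary SPE each proposer offers the other exactly their discounted continuation value.
If the author keeps x when proposing and the publisher keeps y when proposing, then x = 240 − 0.62y and y = 240 − 0.62x.
Solving: x = 240(1 − 0.62) / (1 − 0.62·0.62) = 91.2 / 0.6156 ≈ 148.1481.
The publisher gets 240 − 148.1481 ≈ 91.8519.

148.15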